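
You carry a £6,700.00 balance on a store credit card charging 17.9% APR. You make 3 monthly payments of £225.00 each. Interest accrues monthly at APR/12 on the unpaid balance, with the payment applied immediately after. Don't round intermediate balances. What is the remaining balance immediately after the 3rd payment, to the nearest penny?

Monthly rate r = 17.9%/12 = 1.49167% = 0.0149167.
Each month: B ← B·(1+r) − £225.00.
Month 1: interest £99.94; balance after payment £6,574.94.
Month 2: interest £98.08; balance after payment £6,448.02.
Month 3: interest £96.18; balance after payment £6,319.20.

£6,319.20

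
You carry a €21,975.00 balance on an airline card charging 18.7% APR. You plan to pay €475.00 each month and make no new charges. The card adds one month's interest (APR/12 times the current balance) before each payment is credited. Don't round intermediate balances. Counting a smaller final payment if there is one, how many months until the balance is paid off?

83 payments

Monthly rate r = 18.7%/12 = 1.55833% = 0.0155833.
Recurrence: B ← B·(1+r) − €475.00.
Month 1: interest €342.44; balance after payment €21,842.44.
Month 2: interest €340.38; balance after payment €21,707.82.
Closed form: n = −ln(1 − rB₀/P)/ln(1+r) = −ln(0.27907)/ln(1.01558) ≈ 82.539, so the balance reaches zero during payment 83.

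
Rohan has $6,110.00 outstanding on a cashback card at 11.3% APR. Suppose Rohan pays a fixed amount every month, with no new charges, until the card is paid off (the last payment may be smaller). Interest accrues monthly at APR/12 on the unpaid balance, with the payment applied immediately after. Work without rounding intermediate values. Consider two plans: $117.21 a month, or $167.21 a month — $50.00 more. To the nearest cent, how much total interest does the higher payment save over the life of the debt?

Monthly rate r = 11.3%/12 = 0.941667% = 0.00941667.
At $117.21/mo: n = ⌈−ln(1 − rB₀/P)/ln(1+r)⌉ = 73 payments (last $3.02); total interest = total paid − $6,110.00 = $2,332.14.
At $167.21/mo: 45 payments (last $166.67); total interest $1,413.91.
Interest saved = $2,332.14 − $1,413.91 = $918.23.

$918.23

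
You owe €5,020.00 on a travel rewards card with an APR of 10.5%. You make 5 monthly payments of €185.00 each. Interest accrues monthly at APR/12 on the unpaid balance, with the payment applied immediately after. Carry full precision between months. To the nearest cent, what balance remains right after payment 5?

€4,302.17

Monthly rate r = 10.5%/12 = 0.875% = 0.00875.
Each month: B ← B·(1+r) − €185.00.
Month 1: interest €43.93; balance after payment €4,878.93.
Month 2: interest €42.69; balance after payment €4,736.62.
Month 3: interest €41.45; balance after payment €4,593.06.
Month 4: interest €40.19; balance after payment €4,448.25.
Month 5: interest €38.92; balance after payment €4,302.17.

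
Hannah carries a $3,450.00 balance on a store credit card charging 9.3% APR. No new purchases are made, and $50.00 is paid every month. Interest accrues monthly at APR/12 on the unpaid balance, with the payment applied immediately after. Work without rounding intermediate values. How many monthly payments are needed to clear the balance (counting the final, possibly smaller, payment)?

Monthly rate r = 9.3%/12 = 0.775% = 0.00775.
Recurrence: B ← B·(1+r) − $50.00.
Month 1: interest $26.74; balance after payment $3,426.74.
Month 2: interest $26.56; balance after payment $3,403.29.
Closed form: n = −ln(1 − rB₀/P)/ln(1+r) = −ln(0.46525)/ln(1.00775) ≈ 99.115, so the balance reaches zero during payment 100.

100 months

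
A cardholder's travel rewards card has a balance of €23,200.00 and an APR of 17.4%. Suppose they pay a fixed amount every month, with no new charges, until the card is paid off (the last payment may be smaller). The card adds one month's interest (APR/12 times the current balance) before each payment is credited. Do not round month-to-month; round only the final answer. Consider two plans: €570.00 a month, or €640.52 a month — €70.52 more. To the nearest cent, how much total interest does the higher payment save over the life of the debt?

Monthly rate r = 17.4%/12 = 1.45% = 0.0145.
At €570.00/mo: n = ⌈−ln(1 − rB₀/P)/ln(1+r)⌉ = 62 payments (last €549.61); total interest = total paid − €23,200.00 = €12,119.61.
At €640.52/mo: 52 payments (last €475.54); total interest €9,942.06.
Interest saved = €12,119.61 − €9,942.06 = €2,177.55.

€2,177.55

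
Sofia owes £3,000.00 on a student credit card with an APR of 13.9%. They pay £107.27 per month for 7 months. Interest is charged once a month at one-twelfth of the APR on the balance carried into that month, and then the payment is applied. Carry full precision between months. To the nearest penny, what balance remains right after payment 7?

Monthly rate r = 13.9%/12 = 1.15833% = 0.0115833.
Each month: B ← B·(1+r) − £107.27.
Month 1: interest £34.75; balance after payment £2,927.48.
Month 2: interest £33.91; balance after payment £2,854.12.
Month 3: interest £33.06; balance after payment £2,779.91.
Month 4: interest £32.20; balance after payment £2,704.84.
Month 5: interest £31.33; balance after payment £2,628.90.
Month 6: interest £30.45; balance after payment £2,552.08.
Month 7: interest £29.56; balance after payment £2,474.37.

£2,474.37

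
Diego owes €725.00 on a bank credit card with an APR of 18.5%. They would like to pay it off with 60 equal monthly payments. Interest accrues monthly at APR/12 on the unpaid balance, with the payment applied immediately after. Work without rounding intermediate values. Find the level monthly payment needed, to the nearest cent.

€18.61

Monthly rate r = 18.5%/12 = 1.54167% = 0.0154167.
Level-payment amortization: P = B₀·r / (1 − (1+r)^(−n)) = 725.00·0.0154167 / (1 − 1.01542^(−60)).
Denominator 1 − (1+r)^(−60) = 0.600660057.
P = 11.1771 / 0.600660057 ≈ 18.61.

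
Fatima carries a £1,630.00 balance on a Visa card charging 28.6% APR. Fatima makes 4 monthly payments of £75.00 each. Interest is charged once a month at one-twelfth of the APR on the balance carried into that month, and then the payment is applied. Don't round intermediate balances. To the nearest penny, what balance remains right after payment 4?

£1,480.14

Monthly rate r = 28.6%/12 = 2.38333% = 0.0238333.
Each month: B ← B·(1+r) − £75.00.
Month 1: interest £38.85; balance after payment £1,593.85.
Month 2: interest £37.99; balance after payment £1,556.84.
Month 3: interest £37.10; balance after payment £1,518.94.
Month 4: interest £36.20; balance after payment £1,480.14.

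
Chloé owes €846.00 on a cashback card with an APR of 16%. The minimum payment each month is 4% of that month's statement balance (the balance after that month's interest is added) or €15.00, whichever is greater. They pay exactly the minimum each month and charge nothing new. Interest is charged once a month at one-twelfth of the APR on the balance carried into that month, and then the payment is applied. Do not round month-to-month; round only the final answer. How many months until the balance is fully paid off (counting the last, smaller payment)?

61 months

Monthly rate r = 16%/12 = 1.33333% = 0.0133333.
While 4% of the post-interest balance exceeds €15.00, each month B ← (B·(1+r))·(1 − 0.04), i.e. B shrinks by the factor (1+r)·0.96 = 0.9728.
This holds for months 1–30. Entering month 31 the balance is €369.89; 4% of the post-interest balance is now below €15.00, so the flat €15.00 minimum applies from here.
From month 31 a fixed €15.00 at rate r clears €369.89 in 31 more payments. Total: 30 + 31 = 61 months.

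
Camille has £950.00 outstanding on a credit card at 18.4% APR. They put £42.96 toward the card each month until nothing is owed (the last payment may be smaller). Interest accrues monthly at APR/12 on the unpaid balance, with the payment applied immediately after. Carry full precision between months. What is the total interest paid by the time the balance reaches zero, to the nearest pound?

Monthly rate r = 18.4%/12 = 1.53333% = 0.0153333.
Payoff takes n = ⌈−ln(1 − rB₀/P)/ln(1+r)⌉ = ⌈27.214⌉ = 28 payments; the last is £9.25.
Total paid = 27·£42.96 + £9.25 = £1,169.17.
Total interest = total paid − principal = £1,169.17 − £950.00 = £219.17.

£219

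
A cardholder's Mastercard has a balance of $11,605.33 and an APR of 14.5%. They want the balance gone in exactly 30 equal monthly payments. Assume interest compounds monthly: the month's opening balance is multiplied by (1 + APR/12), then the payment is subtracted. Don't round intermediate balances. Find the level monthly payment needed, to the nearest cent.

Monthly rate r = 14.5%/12 = 1.20833% = 0.0120833.
Level-payment amortization: P = B₀·r / (1 − (1+r)^(−n)) = 11605.33·0.0120833 / (1 − 1.01208^(−30)).
Denominator 1 − (1+r)^(−30) = 0.302552042.
P = 140.231 / 0.302552042 ≈ 463.49.

$463.49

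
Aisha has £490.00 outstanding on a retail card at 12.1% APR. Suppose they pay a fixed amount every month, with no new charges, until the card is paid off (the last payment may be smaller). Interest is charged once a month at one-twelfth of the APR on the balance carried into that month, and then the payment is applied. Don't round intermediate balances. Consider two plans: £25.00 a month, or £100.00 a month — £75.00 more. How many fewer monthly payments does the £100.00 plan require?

16 fewer payments

Monthly rate r = 12.1%/12 = 1.00833% = 0.0100833.
At £25.00/mo: n = ⌈−ln(1 − rB₀/P)/ln(1+r)⌉ = 22 payments (last £23.68); total interest = total paid − £490.00 = £58.68.
At £100.00/mo: 6 payments (last £5.07); total interest £15.07.
Payments saved = 22 − 6 = 16.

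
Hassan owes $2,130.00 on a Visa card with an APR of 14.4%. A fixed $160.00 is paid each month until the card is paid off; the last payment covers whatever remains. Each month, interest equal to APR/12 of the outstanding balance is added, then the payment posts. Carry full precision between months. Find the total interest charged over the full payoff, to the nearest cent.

$204.87

Monthly rate r = 14.4%/12 = 1.2% = 0.012.
Payoff takes n = ⌈−ln(1 − rB₀/P)/ln(1+r)⌉ = ⌈14.592⌉ = 15 payments; the last is $94.87.
Total paid = 14·$160.00 + $94.87 = $2,334.87.
Total interest = total paid − principal = $2,334.87 − $2,130.00 = $204.87.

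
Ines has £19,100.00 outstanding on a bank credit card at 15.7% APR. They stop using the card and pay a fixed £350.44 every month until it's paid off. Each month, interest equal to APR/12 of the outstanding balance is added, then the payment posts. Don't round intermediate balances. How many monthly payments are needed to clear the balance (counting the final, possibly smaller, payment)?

97 months

Monthly rate r = 15.7%/12 = 1.30833% = 0.0130833.
Recurrence: B ← B·(1+r) − £350.44.
Month 1: interest £249.89; balance after payment £18,999.45.
Month 2: interest £248.58; balance after payment £18,897.59.
Closed form: n = −ln(1 − rB₀/P)/ln(1+r) = −ln(0.28692)/ln(1.01308) ≈ 96.054, so the balance reaches zero during payment 97.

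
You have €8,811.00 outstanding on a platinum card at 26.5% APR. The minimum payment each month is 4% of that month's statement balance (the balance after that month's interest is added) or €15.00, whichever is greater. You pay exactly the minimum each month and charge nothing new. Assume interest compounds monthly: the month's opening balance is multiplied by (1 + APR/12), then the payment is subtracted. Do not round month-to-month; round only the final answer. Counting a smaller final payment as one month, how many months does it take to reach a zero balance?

204 months

Monthly rate r = 26.5%/12 = 2.20833% = 0.0220833.
While 4% of the post-interest balance exceeds €15.00, each month B ← (B·(1+r))·(1 − 0.04), i.e. B shrinks by the factor (1+r)·0.96 = 0.9812.
This holds for months 1–168. Entering month 169 the balance is €363.32; 4% of the post-interest balance is now below €15.00, so the flat €15.00 minimum applies from here.
From month 169 a fixed €15.00 at rate r clears €363.32 in 36 more payments. Total: 168 + 36 = 204 months.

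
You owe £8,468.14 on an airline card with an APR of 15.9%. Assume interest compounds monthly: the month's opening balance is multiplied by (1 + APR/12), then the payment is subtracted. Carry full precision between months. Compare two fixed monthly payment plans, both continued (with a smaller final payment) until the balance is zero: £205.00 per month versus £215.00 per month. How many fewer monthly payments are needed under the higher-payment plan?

4 fewer payments

Monthly rate r = 15.9%/12 = 1.325% = 0.01325.
At £205.00/mo: n = ⌈−ln(1 − rB₀/P)/ln(1+r)⌉ = 61 payments (last £44.07); total interest = total paid − £8,468.14 = £3,875.93.
At £215.00/mo: 57 payments (last £12.38); total interest £3,584.24.
Payments saved = 61 − 57 = 4.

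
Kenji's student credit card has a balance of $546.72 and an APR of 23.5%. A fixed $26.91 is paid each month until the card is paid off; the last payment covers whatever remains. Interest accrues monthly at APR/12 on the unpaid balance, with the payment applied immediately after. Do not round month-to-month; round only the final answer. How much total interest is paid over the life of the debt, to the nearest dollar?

$157

Monthly rate r = 23.5%/12 = 1.95833% = 0.0195833.
Payoff takes n = ⌈−ln(1 − rB₀/P)/ln(1+r)⌉ = ⌈26.156⌉ = 27 payments; the last is $4.24.
Total paid = 26·$26.91 + $4.24 = $703.90.
Total interest = total paid − principal = $703.90 − $546.72 = $157.18.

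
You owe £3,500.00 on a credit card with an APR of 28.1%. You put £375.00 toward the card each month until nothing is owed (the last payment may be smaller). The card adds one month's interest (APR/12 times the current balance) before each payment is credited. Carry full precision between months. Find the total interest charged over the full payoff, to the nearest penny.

£496.33

Monthly rate r = 28.1%/12 = 2.34167% = 0.0234167.
Payoff takes n = ⌈−ln(1 − rB₀/P)/ln(1+r)⌉ = ⌈10.654⌉ = 11 payments; the last is £246.33.
Total paid = 10·£375.00 + £246.33 = £3,996.33.
Total interest = total paid − principal = £3,996.33 − £3,500.00 = £496.33.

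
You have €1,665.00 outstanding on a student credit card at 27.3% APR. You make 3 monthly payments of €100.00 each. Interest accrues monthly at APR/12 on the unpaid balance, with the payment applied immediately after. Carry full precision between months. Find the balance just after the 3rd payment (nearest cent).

€1,474.36

Monthly rate r = 27.3%/12 = 2.275% = 0.02275.
Each month: B ← B·(1+r) − €100.00.
Month 1: interest €37.88; balance after payment €1,602.88.
Month 2: interest €36.47; balance after payment €1,539.34.
Month 3: interest €35.02; balance after payment €1,474.36.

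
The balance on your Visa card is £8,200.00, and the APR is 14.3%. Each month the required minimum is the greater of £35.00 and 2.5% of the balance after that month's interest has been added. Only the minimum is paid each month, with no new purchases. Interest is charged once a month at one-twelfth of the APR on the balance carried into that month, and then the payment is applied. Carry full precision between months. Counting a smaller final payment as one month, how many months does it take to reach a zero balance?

186 months

Monthly rate r = 14.3%/12 = 1.19167% = 0.0119167.
While 2.5% of the post-interest balance exceeds £35.00, each month B ← (B·(1+r))·(1 − 0.025), i.e. B shrinks by the factor (1+r)·0.975 = 0.98662.
This holds for months 1–133. Entering month 134 the balance is £1,366.72; 2.5% of the post-interest balance is now below £35.00, so the flat £35.00 minimum applies from here.
From month 134 a fixed £35.00 at rate r clears £1,366.72 in 53 more payments. Total: 133 + 53 = 186 months.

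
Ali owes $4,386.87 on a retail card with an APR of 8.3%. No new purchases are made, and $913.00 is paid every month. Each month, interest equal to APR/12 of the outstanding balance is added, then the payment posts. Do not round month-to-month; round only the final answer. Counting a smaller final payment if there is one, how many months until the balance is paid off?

5 months

Monthly rate r = 8.3%/12 = 0.691667% = 0.00691667.
Recurrence: B ← B·(1+r) − $913.00.
Month 1: interest $30.34; balance after payment $3,504.21.
Month 2: interest $24.24; balance after payment $2,615.45.
Month 3: interest $18.09; balance after payment $1,720.54.
Month 4: interest $11.90; balance after payment $819.44.
Month 5: interest $5.67; balance after payment $0.00.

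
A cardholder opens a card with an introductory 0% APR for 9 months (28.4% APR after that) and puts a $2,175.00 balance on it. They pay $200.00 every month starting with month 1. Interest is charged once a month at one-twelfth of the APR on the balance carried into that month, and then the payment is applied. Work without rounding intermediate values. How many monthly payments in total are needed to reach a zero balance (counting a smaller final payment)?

11 months

Promo months 1–9 at r₀ = 0%/12 = 0; months 10+ at r₁ = 28.4%/12 = 0.0236667.
After month 9 (no interest yet): B = $2,175.00 − 9·$200.00 = $375.00.
Then at r₁ with $200.00/mo: n₂ = −ln(1 − r₁·B/P)/ln(1+r₁) ≈ 1.94 → 2 more payments.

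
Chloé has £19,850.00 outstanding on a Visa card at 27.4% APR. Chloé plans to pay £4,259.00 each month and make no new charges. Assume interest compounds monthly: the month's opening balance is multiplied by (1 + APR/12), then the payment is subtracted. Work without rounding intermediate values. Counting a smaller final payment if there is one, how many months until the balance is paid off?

5 payments

Monthly rate r = 27.4%/12 = 2.28333% = 0.0228333.
Recurrence: B ← B·(1+r) − £4,259.00.
Month 1: interest £453.24; balance after payment £16,044.24.
Month 2: interest £366.34; balance after payment £12,151.59.
Month 3: interest £277.46; balance after payment £8,170.05.
Month 4: interest £186.55; balance after payment £4,097.60.
Month 5: interest £93.56; balance after payment £0.00.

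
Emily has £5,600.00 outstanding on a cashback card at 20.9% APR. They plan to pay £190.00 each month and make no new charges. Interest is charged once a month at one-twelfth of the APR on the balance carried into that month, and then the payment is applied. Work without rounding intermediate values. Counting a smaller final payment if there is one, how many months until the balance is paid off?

42 payments

Monthly rate r = 20.9%/12 = 1.74167% = 0.0174167.
Recurrence: B ← B·(1+r) − £190.00.
Month 1: interest £97.53; balance after payment £5,507.53.
Month 2: interest £95.92; balance after payment £5,413.46.
Closed form: n = −ln(1 − rB₀/P)/ln(1+r) = −ln(0.48667)/ln(1.01742) ≈ 41.709, so the balance reaches zero during payment 42.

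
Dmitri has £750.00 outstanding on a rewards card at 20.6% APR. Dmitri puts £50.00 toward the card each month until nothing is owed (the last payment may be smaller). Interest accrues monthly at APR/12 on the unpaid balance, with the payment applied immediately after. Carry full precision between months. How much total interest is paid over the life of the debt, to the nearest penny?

Monthly rate r = 20.6%/12 = 1.71667% = 0.0171667.
Payoff takes n = ⌈−ln(1 − rB₀/P)/ln(1+r)⌉ = ⌈17.492⌉ = 18 payments; the last is £24.71.
Total paid = 17·£50.00 + £24.71 = £874.71.
Total interest = total paid − principal = £874.71 − £750.00 = £124.71.

£124.71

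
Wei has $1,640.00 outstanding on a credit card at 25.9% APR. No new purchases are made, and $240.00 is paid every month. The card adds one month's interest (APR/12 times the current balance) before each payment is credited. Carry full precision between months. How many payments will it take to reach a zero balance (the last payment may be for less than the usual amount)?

Monthly rate r = 25.9%/12 = 2.15833% = 0.0215833.
Recurrence: B ← B·(1+r) − $240.00.
Month 1: interest $35.40; balance after payment $1,435.40.
Month 2: interest $30.98; balance after payment $1,226.38.
Closed form: n = −ln(1 − rB₀/P)/ln(1+r) = −ln(0.85251)/ln(1.02158) ≈ 7.473, so the balance reaches zero during payment 8.

8 months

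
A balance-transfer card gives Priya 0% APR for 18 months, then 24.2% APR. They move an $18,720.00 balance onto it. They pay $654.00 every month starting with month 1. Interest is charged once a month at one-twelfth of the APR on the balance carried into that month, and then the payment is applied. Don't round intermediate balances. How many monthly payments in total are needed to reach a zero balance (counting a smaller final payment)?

Promo months 1–18 at r₀ = 0%/12 = 0; months 19+ at r₁ = 24.2%/12 = 0.0201667.
After month 18 (no interest yet): B = $18,720.00 − 18·$654.00 = $6,948.00.
Then at r₁ with $654.00/mo: n₂ = −ln(1 − r₁·B/P)/ln(1+r₁) ≈ 12.08 → 13 more payments.

31 months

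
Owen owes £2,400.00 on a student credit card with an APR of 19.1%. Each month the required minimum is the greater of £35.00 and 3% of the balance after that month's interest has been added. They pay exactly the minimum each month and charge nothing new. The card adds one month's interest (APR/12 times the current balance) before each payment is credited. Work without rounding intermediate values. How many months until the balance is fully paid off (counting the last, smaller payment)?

98 months

Monthly rate r = 19.1%/12 = 1.59167% = 0.0159167.
While 3% of the post-interest balance exceeds £35.00, each month B ← (B·(1+r))·(1 − 0.03), i.e. B shrinks by the factor (1+r)·0.97 = 0.98544.
This holds for months 1–51. Entering month 52 the balance is £1,135.88; 3% of the post-interest balance is now below £35.00, so the flat £35.00 minimum applies from here.
From month 52 a fixed £35.00 at rate r clears £1,135.88 in 47 more payments. Total: 51 + 47 = 98 months.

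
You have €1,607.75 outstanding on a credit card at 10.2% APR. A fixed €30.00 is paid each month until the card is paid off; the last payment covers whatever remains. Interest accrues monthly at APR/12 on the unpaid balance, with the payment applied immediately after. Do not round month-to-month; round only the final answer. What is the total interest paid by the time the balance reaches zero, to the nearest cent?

€547.05

Monthly rate r = 10.2%/12 = 0.85% = 0.0085.
Payoff takes n = ⌈−ln(1 − rB₀/P)/ln(1+r)⌉ = ⌈71.826⌉ = 72 payments; the last is €24.80.
Total paid = 71·€30.00 + €24.80 = €2,154.80.
Total interest = total paid − principal = €2,154.80 − €1,607.75 = €547.05.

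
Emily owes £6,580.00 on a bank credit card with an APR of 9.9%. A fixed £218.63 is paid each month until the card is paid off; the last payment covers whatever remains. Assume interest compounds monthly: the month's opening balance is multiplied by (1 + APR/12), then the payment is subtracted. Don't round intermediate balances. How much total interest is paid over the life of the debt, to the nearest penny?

£1,014.95

Monthly rate r = 9.9%/12 = 0.825% = 0.00825.
Payoff takes n = ⌈−ln(1 − rB₀/P)/ln(1+r)⌉ = ⌈34.738⌉ = 35 payments; the last is £161.53.
Total paid = 34·£218.63 + £161.53 = £7,594.95.
Total interest = total paid − principal = £7,594.95 − £6,580.00 = £1,014.95.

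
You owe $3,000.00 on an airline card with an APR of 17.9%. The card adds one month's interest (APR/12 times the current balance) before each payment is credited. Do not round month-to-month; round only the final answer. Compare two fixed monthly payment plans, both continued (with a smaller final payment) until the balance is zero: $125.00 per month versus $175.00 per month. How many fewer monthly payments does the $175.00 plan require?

Monthly rate r = 17.9%/12 = 1.49167% = 0.0149167.
At $125.00/mo: n = ⌈−ln(1 − rB₀/P)/ln(1+r)⌉ = 30 payments (last $116.38); total interest = total paid − $3,000.00 = $741.38.
At $175.00/mo: 20 payments (last $165.61); total interest $490.61.
Payments saved = 30 − 20 = 10.

10 fewer payments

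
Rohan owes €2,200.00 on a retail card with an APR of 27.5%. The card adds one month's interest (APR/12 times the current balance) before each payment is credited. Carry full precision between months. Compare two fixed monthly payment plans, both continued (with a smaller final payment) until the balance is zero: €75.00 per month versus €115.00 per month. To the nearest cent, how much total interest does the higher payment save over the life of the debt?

Monthly rate r = 27.5%/12 = 2.29167% = 0.0229167.
At €75.00/mo: n = ⌈−ln(1 − rB₀/P)/ln(1+r)⌉ = 50 payments (last €17.28); total interest = total paid − €2,200.00 = €1,492.28.
At €115.00/mo: 26 payments (last €53.74); total interest €728.74.
Interest saved = €1,492.28 − €728.74 = €763.54.

€763.54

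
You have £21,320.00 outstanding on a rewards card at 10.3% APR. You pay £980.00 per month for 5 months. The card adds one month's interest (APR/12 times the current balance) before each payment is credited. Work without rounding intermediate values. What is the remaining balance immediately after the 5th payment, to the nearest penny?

Monthly rate r = 10.3%/12 = 0.858333% = 0.00858333.
Each month: B ← B·(1+r) − £980.00.
Month 1: interest £183.00; balance after payment £20,523.00.
Month 2: interest £176.16; balance after payment £19,719.15.
Month 3: interest £169.26; balance after payment £18,908.41.
Month 4: interest £162.30; balance after payment £18,090.71.
Month 5: interest £155.28; balance after payment £17,265.98.

£17,265.98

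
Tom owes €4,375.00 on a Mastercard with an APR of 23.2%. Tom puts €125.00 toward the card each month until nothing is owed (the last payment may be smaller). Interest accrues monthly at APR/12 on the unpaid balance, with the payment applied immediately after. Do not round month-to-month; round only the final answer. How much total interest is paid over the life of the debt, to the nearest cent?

Monthly rate r = 23.2%/12 = 1.93333% = 0.0193333.
Payoff takes n = ⌈−ln(1 − rB₀/P)/ln(1+r)⌉ = ⌈58.963⌉ = 59 payments; the last is €120.42.
Total paid = 58·€125.00 + €120.42 = €7,370.42.
Total interest = total paid − principal = €7,370.42 − €4,375.00 = €2,995.42.

€2,995.42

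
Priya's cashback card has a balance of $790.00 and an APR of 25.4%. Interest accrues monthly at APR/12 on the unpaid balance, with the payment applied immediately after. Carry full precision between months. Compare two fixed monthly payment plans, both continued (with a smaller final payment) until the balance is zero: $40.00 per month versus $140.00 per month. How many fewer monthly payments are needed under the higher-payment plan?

19 fewer payments

Monthly rate r = 25.4%/12 = 2.11667% = 0.0211667.
At $40.00/mo: n = ⌈−ln(1 − rB₀/P)/ln(1+r)⌉ = 26 payments (last $33.88); total interest = total paid − $790.00 = $243.88.
At $140.00/mo: 7 payments (last $10.28); total interest $60.28.
Payments saved = 26 − 7 = 19.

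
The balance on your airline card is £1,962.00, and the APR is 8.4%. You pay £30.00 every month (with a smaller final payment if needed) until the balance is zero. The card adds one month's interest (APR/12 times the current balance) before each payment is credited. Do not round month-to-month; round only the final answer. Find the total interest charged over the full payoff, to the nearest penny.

Monthly rate r = 8.4%/12 = 0.7% = 0.007.
Payoff takes n = ⌈−ln(1 − rB₀/P)/ln(1+r)⌉ = ⌈87.751⌉ = 88 payments; the last is £22.56.
Total paid = 87·£30.00 + £22.56 = £2,632.56.
Total interest = total paid − principal = £2,632.56 − £1,962.00 = £670.56.

£670.56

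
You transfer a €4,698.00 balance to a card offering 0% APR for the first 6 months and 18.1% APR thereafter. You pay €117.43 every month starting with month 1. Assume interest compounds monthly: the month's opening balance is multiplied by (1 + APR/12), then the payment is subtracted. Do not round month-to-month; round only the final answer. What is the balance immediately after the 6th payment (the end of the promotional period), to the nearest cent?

Promo months 1–6 at r₀ = 0%/12 = 0; months 7+ at r₁ = 18.1%/12 = 0.0150833.
After month 6 (no interest yet): B = €4,698.00 − 6·€117.43 = €3,993.42.

€3,993.42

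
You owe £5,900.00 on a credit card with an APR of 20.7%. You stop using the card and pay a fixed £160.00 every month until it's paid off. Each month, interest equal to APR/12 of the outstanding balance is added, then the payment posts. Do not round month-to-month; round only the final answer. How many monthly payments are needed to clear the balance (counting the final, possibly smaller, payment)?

60 payments

Monthly rate r = 20.7%/12 = 1.725% = 0.01725.
Recurrence: B ← B·(1+r) − £160.00.
Month 1: interest £101.77; balance after payment £5,841.77.
Month 2: interest £100.77; balance after payment £5,782.55.
Closed form: n = −ln(1 − rB₀/P)/ln(1+r) = −ln(0.36391)/ln(1.01725) ≈ 59.105, so the balance reaches zero during payment 60.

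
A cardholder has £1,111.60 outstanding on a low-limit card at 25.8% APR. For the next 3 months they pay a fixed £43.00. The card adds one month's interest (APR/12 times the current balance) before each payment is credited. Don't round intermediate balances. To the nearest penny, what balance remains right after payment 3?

£1,053.06

Monthly rate r = 25.8%/12 = 2.15% = 0.0215.
Each month: B ← B·(1+r) − £43.00.
Month 1: interest £23.90; balance after payment £1,092.50.
Month 2: interest £23.49; balance after payment £1,072.99.
Month 3: interest £23.07; balance after payment £1,053.06.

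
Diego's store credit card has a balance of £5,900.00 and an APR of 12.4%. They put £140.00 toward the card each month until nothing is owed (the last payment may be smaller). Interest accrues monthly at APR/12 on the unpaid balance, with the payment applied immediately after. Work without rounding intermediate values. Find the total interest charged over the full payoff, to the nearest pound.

Monthly rate r = 12.4%/12 = 1.03333% = 0.0103333.
Payoff takes n = ⌈−ln(1 − rB₀/P)/ln(1+r)⌉ = ⌈55.618⌉ = 56 payments; the last is £86.72.
Total paid = 55·£140.00 + £86.72 = £7,786.72.
Total interest = total paid − principal = £7,786.72 − £5,900.00 = £1,886.72.

£1,887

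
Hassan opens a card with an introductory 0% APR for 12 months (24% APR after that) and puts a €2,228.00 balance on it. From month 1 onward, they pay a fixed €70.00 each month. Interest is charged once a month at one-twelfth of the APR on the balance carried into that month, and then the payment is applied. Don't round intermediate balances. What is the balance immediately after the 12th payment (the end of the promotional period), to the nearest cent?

€1,388.00

Promo months 1–12 at r₀ = 0%/12 = 0; months 13+ at r₁ = 24%/12 = 0.02.
After month 12 (no interest yet): B = €2,228.00 − 12·€70.00 = €1,388.00.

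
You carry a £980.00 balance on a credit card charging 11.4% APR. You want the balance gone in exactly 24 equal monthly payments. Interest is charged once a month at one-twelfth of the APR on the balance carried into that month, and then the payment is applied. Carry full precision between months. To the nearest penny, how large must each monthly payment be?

£45.86

Monthly rate r = 11.4%/12 = 0.95% = 0.0095.
Level-payment amortization: P = B₀·r / (1 − (1+r)^(−n)) = 980.00·0.0095 / (1 − 1.0095^(−24)).
Denominator 1 − (1+r)^(−24) = 0.203018498.
P = 9.31 / 0.203018498 ≈ 45.86.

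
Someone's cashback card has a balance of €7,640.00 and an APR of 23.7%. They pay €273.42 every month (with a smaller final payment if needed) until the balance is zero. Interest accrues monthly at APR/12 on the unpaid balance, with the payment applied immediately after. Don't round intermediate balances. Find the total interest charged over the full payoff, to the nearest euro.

Monthly rate r = 23.7%/12 = 1.975% = 0.01975.
Payoff takes n = ⌈−ln(1 − rB₀/P)/ln(1+r)⌉ = ⌈41.041⌉ = 42 payments; the last is €11.23.
Total paid = 41·€273.42 + €11.23 = €11,221.45.
Total interest = total paid − principal = €11,221.45 − €7,640.00 = €3,581.45.

€3,581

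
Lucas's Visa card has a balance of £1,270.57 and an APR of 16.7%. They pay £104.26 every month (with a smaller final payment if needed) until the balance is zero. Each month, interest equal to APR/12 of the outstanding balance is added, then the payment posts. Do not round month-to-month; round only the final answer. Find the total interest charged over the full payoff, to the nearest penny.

Monthly rate r = 16.7%/12 = 1.39167% = 0.0139167.
Payoff takes n = ⌈−ln(1 − rB₀/P)/ln(1+r)⌉ = ⌈13.447⌉ = 14 payments; the last is £46.75.
Total paid = 13·£104.26 + £46.75 = £1,402.13.
Total interest = total paid − principal = £1,402.13 − £1,270.57 = £131.56.

£131.56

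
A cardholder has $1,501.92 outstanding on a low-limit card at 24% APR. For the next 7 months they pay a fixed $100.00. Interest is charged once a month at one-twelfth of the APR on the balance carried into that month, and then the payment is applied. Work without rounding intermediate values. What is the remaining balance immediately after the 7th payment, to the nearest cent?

Monthly rate r = 24%/12 = 2% = 0.02.
Each month: B ← B·(1+r) − $100.00.
Month 1: interest $30.04; balance after payment $1,431.96.
Month 2: interest $28.64; balance after payment $1,360.60.
Month 3: interest $27.21; balance after payment $1,287.81.
Month 4: interest $25.76; balance after payment $1,213.57.
Month 5: interest $24.27; balance after payment $1,137.84.
Month 6: interest $22.76; balance after payment $1,060.59.
Month 7: interest $21.21; balance after payment $981.81.

$981.81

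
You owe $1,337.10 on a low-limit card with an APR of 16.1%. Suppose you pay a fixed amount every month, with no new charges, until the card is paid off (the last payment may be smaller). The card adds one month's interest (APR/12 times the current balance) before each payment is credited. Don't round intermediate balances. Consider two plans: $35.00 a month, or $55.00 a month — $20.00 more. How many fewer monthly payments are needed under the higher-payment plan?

24 fewer payments

Monthly rate r = 16.1%/12 = 1.34167% = 0.0134167.
At $35.00/mo: n = ⌈−ln(1 − rB₀/P)/ln(1+r)⌉ = 54 payments (last $32.12); total interest = total paid − $1,337.10 = $550.02.
At $55.00/mo: 30 payments (last $34.27); total interest $292.17.
Payments saved = 54 − 30 = 24.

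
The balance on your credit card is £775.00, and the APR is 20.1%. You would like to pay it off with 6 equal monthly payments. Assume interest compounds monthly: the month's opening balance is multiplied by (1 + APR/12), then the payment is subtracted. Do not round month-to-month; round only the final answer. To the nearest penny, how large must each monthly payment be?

Monthly rate r = 20.1%/12 = 1.675% = 0.01675.
Level-payment amortization: P = B₀·r / (1 − (1+r)^(−n)) = 775.00·0.01675 / (1 − 1.01675^(−6)).
Denominator 1 − (1+r)^(−6) = 0.0948617593.
P = 12.9813 / 0.0948617593 ≈ 136.84.

£136.84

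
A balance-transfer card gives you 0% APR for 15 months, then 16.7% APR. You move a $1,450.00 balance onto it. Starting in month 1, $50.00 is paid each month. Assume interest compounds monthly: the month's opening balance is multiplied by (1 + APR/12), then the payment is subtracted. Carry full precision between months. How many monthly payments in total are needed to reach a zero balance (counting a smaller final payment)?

31 payments

Promo months 1–15 at r₀ = 0%/12 = 0; months 16+ at r₁ = 16.7%/12 = 0.0139167.
After month 15 (no interest yet): B = $1,450.00 − 15·$50.00 = $700.00.
Then at r₁ with $50.00/mo: n₂ = −ln(1 − r₁·B/P)/ln(1+r₁) ≈ 15.68 → 16 more payments.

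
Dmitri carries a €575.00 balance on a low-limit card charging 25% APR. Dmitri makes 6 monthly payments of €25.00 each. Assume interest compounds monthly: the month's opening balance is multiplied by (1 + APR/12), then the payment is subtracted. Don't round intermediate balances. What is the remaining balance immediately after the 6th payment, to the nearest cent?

€492.69

Monthly rate r = 25%/12 = 2.08333% = 0.0208333.
Each month: B ← B·(1+r) − €25.00.
Month 1: interest €11.98; balance after payment €561.98.
Month 2: interest €11.71; balance after payment €548.69.
Month 3: interest €11.43; balance after payment €535.12.
Month 4: interest €11.15; balance after payment €521.27.
Month 5: interest €10.86; balance after payment €507.13.
Month 6: interest €10.57; balance after payment €492.69.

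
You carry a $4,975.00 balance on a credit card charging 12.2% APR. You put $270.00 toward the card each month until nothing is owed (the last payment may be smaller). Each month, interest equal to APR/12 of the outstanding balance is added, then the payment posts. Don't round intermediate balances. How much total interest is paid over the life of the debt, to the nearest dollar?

$562

Monthly rate r = 12.2%/12 = 1.01667% = 0.0101667.
Payoff takes n = ⌈−ln(1 − rB₀/P)/ln(1+r)⌉ = ⌈20.507⌉ = 21 payments; the last is $137.11.
Total paid = 20·$270.00 + $137.11 = $5,537.11.
Total interest = total paid − principal = $5,537.11 − $4,975.00 = $562.11.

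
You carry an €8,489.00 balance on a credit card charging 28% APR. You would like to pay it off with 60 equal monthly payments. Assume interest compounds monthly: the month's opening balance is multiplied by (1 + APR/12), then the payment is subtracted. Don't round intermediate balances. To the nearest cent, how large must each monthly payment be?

Monthly rate r = 28%/12 = 2.33333% = 0.0233333.
Level-payment amortization: P = B₀·r / (1 − (1+r)^(−n)) = 8489.00·0.0233333 / (1 − 1.02333^(−60)).
Denominator 1 − (1+r)^(−60) = 0.749404796.
P = 198.077 / 0.749404796 ≈ 264.31.

€264.31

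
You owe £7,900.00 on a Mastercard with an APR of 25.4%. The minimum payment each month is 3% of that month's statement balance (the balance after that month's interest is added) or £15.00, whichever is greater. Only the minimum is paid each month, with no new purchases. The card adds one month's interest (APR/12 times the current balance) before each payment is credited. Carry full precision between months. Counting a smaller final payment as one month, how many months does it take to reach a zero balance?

Monthly rate r = 25.4%/12 = 2.11667% = 0.0211667.
While 3% of the post-interest balance exceeds £15.00, each month B ← (B·(1+r))·(1 − 0.03), i.e. B shrinks by the factor (1+r)·0.97 = 0.99053.
This holds for months 1–293. Entering month 294 the balance is £486.47; 3% of the post-interest balance is now below £15.00, so the flat £15.00 minimum applies from here.
From month 294 a fixed £15.00 at rate r clears £486.47 in 56 more payments. Total: 293 + 56 = 349 months.

349 months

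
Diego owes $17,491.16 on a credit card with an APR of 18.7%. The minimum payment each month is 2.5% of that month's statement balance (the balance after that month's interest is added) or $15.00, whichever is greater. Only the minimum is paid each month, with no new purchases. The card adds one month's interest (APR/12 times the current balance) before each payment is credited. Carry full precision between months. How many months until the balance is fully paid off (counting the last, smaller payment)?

Monthly rate r = 18.7%/12 = 1.55833% = 0.0155833.
While 2.5% of the post-interest balance exceeds $15.00, each month B ← (B·(1+r))·(1 − 0.025), i.e. B shrinks by the factor (1+r)·0.975 = 0.99019.
This holds for months 1–344. Entering month 345 the balance is $589.60; 2.5% of the post-interest balance is now below $15.00, so the flat $15.00 minimum applies from here.
From month 345 a fixed $15.00 at rate r clears $589.60 in 62 more payments. Total: 344 + 62 = 406 months.

406 months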